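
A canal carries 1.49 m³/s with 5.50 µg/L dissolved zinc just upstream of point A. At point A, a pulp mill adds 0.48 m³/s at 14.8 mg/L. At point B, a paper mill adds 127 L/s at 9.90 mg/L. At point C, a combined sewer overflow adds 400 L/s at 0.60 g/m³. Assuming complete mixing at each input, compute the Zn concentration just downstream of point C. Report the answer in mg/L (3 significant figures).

5.50 µg/L = 0.0055 mg/L.
After input A: C = (1.49·0.0055 + 0.48·14.8) / 1.97 = 3.61 mg/L.
127 L/s = 0.127 m³/s.
After input B: C = (1.97·3.61 + 0.127·9.9) / 2.097 = 3.991 mg/L.
400 L/s = 0.4 m³/s.
After input C: C = (2.097·3.991 + 0.4·0.6) / 2.497 = 3.448 mg/L.

3.45 mg/L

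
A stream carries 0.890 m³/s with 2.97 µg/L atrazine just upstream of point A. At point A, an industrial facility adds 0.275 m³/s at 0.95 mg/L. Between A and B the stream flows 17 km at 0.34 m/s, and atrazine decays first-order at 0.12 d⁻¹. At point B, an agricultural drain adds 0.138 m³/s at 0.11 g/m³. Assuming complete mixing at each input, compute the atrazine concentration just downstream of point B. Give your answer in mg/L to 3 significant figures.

2.97 µg/L = 0.00297 mg/L.
After input A: C = (0.89·0.00297 + 0.275·0.95) / 1.165 = 0.2265 mg/L.
Over the 17 km reach to input B (t = 5e+04 s = 0.5787 d), decay gives C = 0.2265·exp(−0.12·0.5787) = 0.2113 mg/L.
After input B: C = (1.165·0.2113 + 0.138·0.11) / 1.303 = 0.2006 mg/L.

0.201 mg/L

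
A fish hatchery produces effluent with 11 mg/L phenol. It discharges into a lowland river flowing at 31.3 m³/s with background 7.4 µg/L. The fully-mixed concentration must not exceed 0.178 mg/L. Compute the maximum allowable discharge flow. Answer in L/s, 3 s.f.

7.4 µg/L = 0.0074 mg/L.
Mass balance at complete mixing: C_std·(Q_w + Q_r) = Q_w·C_e + Q_r·C_b.
Rearranging, Q_w = Q_r·(C_std − C_b)/(C_e − C_std) = 31.3·(0.178 − 0.0074) / (11 − 0.178) = 0.4934 m³/s.
= 493.4 L/s.

493 L/s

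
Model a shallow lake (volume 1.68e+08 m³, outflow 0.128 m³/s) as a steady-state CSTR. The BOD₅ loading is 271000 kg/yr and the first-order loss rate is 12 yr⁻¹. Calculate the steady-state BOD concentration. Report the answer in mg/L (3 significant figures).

0.134 mg/L

Outflow Q = 0.128 m³/s × 3.156e+07 s/yr = 4.039e+06 m³/yr.
Steady-state CSTR mass balance: W = Q·C + k·V·C, so C = W/(Q + kV).
Q + kV = 4.039e+06 + 12·1.68e+08 = 2.02e+09 m³/yr.
C = 271000/2.02e+09 = 0.0001342 kg/m³ = 0.1342 mg/L.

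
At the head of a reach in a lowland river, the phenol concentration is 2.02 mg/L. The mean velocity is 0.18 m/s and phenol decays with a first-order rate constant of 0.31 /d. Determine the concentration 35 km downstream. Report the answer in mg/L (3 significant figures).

1.01 mg/L

Travel time t = 35 km / 0.18 m/s = 3.5e+04/0.18 = 1.944e+05 s = 2.251 d.
First-order decay: C = 2.02·exp(−0.31·2.251) = 2.02·0.4977 = 1.005 mg/L.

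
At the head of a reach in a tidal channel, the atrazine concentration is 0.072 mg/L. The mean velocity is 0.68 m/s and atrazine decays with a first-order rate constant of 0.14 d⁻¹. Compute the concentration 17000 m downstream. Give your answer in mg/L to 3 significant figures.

Travel time t = 17000 m / 0.68 m/s = 1.7e+04/0.68 = 2.5e+04 s = 0.2894 d.
First-order decay: C = 0.072·exp(−0.14·0.2894) = 0.072·0.9603 = 0.06914 mg/L.

0.0691 mg/L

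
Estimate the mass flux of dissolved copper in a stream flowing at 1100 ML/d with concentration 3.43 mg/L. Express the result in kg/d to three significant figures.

3770 kg/d

1100 ML/d = 12.73 m³/s.
Mass flux = Q·C = 12.73 m³/s × 3.43 g/m³ = 43.67 g/s.
= 43.67 g/s × 86.4 = 3773 kg/d.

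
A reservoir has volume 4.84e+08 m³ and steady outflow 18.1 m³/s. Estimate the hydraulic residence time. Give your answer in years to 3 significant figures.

0.847 yr

Q = 18.1 m³/s × 3.156e+07 s/yr = 5.712e+08 m³/yr.
Hydraulic residence time τ = V/Q = 4.84e+08/5.712e+08 = 0.8473 yr.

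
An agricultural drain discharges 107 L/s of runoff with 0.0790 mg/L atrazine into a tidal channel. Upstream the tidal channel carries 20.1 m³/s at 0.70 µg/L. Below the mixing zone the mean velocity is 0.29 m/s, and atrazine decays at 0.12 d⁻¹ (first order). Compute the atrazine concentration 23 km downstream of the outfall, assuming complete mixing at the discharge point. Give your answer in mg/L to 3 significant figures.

0.000998 mg/L

107 L/s = 0.107 m³/s.
0.70 µg/L = 0.0007 mg/L.
After complete mixing, C₀ = (0.107·0.079 + 20.1·0.0007) / 20.21 = 0.001115 mg/L.
Travel time t = 2.3e+04 m / 0.29 m/s = 7.931e+04 s = 0.9179 d.
C = 0.001115·exp(−0.12·0.9179) = 0.001115·0.8957 = 0.0009984 mg/L.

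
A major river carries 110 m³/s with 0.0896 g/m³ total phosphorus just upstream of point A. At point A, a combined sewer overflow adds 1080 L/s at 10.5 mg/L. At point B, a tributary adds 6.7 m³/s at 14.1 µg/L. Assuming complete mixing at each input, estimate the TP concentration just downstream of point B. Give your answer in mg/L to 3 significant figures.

0.181 mg/L

1080 L/s = 1.08 m³/s.
After input A: C = (110·0.0896 + 1.08·10.5) / 111.1 = 0.1908 mg/L.
14.1 µg/L = 0.0141 mg/L.
After input B: C = (111.1·0.1908 + 6.7·0.0141) / 117.8 = 0.1808 mg/L.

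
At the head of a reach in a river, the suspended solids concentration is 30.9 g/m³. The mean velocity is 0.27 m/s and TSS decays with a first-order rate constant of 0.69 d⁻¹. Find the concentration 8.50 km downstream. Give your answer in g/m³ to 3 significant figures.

24.0 g/m³

Travel time t = 8.50 km / 0.27 m/s = 8500/0.27 = 3.148e+04 s = 0.3644 d.
First-order decay: C = 30.9·exp(−0.69·0.3644) = 30.9·0.7777 = 24.03 g/m³.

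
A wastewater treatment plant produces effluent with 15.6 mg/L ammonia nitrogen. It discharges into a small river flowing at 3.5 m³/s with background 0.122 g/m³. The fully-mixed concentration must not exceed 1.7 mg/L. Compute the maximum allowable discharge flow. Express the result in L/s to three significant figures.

397 L/s

Mass balance at complete mixing: C_std·(Q_w + Q_r) = Q_w·C_e + Q_r·C_b.
Rearranging, Q_w = Q_r·(C_std − C_b)/(C_e − C_std) = 3.5·(1.7 − 0.122) / (15.6 − 1.7) = 0.3973 m³/s.
= 397.3 L/s.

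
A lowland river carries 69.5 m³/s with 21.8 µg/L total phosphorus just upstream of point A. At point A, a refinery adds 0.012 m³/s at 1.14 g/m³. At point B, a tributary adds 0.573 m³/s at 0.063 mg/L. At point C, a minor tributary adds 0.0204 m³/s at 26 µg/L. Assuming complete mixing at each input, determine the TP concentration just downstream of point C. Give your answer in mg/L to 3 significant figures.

21.8 µg/L = 0.0218 mg/L.
After input A: C = (69.5·0.0218 + 0.012·1.14) / 69.51 = 0.02199 mg/L.
After input B: C = (69.51·0.02199 + 0.573·0.063) / 70.08 = 0.02233 mg/L.
26 µg/L = 0.026 mg/L.
After input C: C = (70.08·0.02233 + 0.0204·0.026) / 70.11 = 0.02233 mg/L.

0.0223 mg/L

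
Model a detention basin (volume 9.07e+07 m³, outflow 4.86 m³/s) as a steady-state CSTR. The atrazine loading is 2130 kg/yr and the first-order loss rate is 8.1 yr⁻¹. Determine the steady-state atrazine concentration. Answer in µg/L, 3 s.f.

2.40 µg/L

Outflow Q = 4.86 m³/s × 3.156e+07 s/yr = 1.534e+08 m³/yr.
Steady-state CSTR mass balance: W = Q·C + k·V·C, so C = W/(Q + kV).
Q + kV = 1.534e+08 + 8.1·9.07e+07 = 8.88e+08 m³/yr.
C = 2130/8.88e+08 = 2.399e-06 kg/m³ = 0.002399 mg/L = 2.399 µg/L.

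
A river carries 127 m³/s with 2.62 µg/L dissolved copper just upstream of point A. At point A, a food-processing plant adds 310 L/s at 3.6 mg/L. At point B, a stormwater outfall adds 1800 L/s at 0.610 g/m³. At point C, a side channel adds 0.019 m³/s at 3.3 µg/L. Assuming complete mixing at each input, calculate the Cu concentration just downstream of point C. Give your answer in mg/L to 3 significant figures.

0.0197 mg/L

2.62 µg/L = 0.00262 mg/L.
310 L/s = 0.31 m³/s.
After input A: C = (127·0.00262 + 0.31·3.6) / 127.3 = 0.01138 mg/L.
1800 L/s = 1.8 m³/s.
After input B: C = (127.3·0.01138 + 1.8·0.61) / 129.1 = 0.01973 mg/L.
3.3 µg/L = 0.0033 mg/L.
After input C: C = (129.1·0.01973 + 0.019·0.0033) / 129.1 = 0.01972 mg/L.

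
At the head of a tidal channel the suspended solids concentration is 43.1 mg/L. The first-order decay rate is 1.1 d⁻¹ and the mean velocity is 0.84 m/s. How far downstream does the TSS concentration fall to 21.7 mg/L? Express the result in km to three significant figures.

45.3 km

From C = C₀·e^(−kt), t = ln(C₀/C)/k = ln(43.1/21.7)/1.1 = 0.6862/1.1 = 0.6238 d.
Distance = v·t = 0.84 m/s × 5.39e+04 s = 4.527e+04 m = 45.27 km.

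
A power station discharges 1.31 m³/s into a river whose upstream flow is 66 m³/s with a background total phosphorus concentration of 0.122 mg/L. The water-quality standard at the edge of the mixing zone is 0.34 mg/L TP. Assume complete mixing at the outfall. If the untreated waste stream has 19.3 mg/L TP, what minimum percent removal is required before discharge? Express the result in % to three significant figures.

41.3 %

Mass balance: 0.34·67.31 = 1.31·Cₑ + 66·0.122.
Cₑ = (22.89 − 8.052) / 1.31 = 11.32 mg/L.
Required removal = 1 − 11.32/19.3 = 41.33 %.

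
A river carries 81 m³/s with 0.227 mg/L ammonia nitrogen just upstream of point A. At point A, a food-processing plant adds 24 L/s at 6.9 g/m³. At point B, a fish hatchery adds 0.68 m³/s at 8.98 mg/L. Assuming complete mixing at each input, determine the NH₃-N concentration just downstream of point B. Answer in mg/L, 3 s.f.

0.302 mg/L

24 L/s = 0.024 m³/s.
After input A: C = (81·0.227 + 0.024·6.9) / 81.02 = 0.229 mg/L.
After input B: C = (81.02·0.229 + 0.68·8.98) / 81.7 = 0.3018 mg/L.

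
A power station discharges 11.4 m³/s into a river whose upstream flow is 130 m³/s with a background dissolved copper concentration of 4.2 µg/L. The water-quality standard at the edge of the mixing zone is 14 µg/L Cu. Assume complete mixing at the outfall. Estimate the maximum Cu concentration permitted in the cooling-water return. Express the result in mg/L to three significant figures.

0.126 mg/L

4.2 µg/L = 0.0042 mg/L.
14 µg/L = 0.014 mg/L.
Mass balance: 0.014·141.4 = 11.4·Cₑ + 130·0.0042.
Cₑ = (1.98 − 0.546) / 11.4 = 0.1258 mg/L.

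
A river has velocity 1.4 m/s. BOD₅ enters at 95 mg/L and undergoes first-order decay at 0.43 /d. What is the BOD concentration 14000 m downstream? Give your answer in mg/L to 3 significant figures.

90.4 mg/L

Travel time t = 14000 m / 1.4 m/s = 1.4e+04/1.4 = 1e+04 s = 0.1157 d.
First-order decay: C = 95·exp(−0.43·0.1157) = 95·0.9514 = 90.39 mg/L.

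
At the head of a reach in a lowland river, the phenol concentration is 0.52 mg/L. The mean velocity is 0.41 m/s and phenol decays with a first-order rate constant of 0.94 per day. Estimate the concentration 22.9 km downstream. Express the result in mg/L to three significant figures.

0.283 mg/L

Travel time t = 22.9 km / 0.41 m/s = 2.29e+04/0.41 = 5.585e+04 s = 0.6465 d.
First-order decay: C = 0.52·exp(−0.94·0.6465) = 0.52·0.5446 = 0.2832 mg/L.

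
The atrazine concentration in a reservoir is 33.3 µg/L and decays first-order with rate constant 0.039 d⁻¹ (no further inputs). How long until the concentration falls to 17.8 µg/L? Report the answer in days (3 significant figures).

16.1 d

t = ln(C₀/C)/k = ln(33.3/17.8)/0.039 = 0.6264/0.039 = 16.06 d.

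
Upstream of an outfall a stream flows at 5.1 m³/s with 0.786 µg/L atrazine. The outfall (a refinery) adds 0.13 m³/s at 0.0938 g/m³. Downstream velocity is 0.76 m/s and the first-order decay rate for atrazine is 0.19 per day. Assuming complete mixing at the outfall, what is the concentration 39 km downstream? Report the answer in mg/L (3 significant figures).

0.00277 mg/L

0.786 µg/L = 0.000786 mg/L.
After complete mixing, C₀ = (0.13·0.0938 + 5.1·0.000786) / 5.23 = 0.003098 mg/L.
Travel time t = 3.9e+04 m / 0.76 m/s = 5.132e+04 s = 0.5939 d.
C = 0.003098·exp(−0.19·0.5939) = 0.003098·0.8933 = 0.002767 mg/L.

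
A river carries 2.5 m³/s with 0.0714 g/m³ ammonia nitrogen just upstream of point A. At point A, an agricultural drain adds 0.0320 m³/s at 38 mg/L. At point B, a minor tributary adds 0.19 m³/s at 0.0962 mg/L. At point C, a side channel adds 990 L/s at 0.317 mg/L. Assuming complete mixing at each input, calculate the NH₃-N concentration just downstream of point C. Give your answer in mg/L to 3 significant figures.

After input A: C = (2.5·0.0714 + 0.032·38) / 2.532 = 0.5508 mg/L.
After input B: C = (2.532·0.5508 + 0.19·0.0962) / 2.722 = 0.519 mg/L.
990 L/s = 0.99 m³/s.
After input C: C = (2.722·0.519 + 0.99·0.317) / 3.712 = 0.4651 mg/L.

0.465 mg/L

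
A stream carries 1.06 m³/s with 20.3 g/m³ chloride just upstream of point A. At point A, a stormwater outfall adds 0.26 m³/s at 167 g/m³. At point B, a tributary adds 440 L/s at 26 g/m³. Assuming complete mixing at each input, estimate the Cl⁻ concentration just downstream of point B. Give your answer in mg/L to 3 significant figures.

43.4 mg/L

After input A: C = (1.06·20.3 + 0.26·167) / 1.32 = 49.2 mg/L.
440 L/s = 0.44 m³/s.
After input B: C = (1.32·49.2 + 0.44·26) / 1.76 = 43.4 mg/L.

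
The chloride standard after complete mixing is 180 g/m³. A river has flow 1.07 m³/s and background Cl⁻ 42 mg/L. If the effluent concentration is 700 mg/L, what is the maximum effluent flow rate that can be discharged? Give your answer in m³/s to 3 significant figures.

0.284 m³/s

Mass balance at complete mixing: C_std·(Q_w + Q_r) = Q_w·C_e + Q_r·C_b.
Rearranging, Q_w = Q_r·(C_std − C_b)/(C_e − C_std) = 1.07·(180 − 42) / (700 − 180) = 0.284 m³/s.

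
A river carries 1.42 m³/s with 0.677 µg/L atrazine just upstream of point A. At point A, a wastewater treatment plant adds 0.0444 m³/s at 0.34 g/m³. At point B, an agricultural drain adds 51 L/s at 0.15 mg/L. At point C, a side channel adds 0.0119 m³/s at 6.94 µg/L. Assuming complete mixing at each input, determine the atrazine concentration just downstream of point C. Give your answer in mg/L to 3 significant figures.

0.0156 mg/L

0.677 µg/L = 0.000677 mg/L.
After input A: C = (1.42·0.000677 + 0.0444·0.34) / 1.464 = 0.01097 mg/L.
51 L/s = 0.051 m³/s.
After input B: C = (1.464·0.01097 + 0.051·0.15) / 1.515 = 0.01564 mg/L.
6.94 µg/L = 0.00694 mg/L.
After input C: C = (1.515·0.01564 + 0.0119·0.00694) / 1.527 = 0.01558 mg/L.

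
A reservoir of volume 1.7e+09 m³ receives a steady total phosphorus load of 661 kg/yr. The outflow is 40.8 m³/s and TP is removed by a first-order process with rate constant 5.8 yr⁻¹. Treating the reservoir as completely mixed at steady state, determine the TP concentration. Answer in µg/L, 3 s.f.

Outflow Q = 40.8 m³/s × 3.156e+07 s/yr = 1.288e+09 m³/yr.
Steady-state CSTR mass balance: W = Q·C + k·V·C, so C = W/(Q + kV).
Q + kV = 1.288e+09 + 5.8·1.7e+09 = 1.115e+10 m³/yr.
C = 661/1.115e+10 = 5.93e-08 kg/m³ = 5.93e-05 mg/L = 0.0593 µg/L.

0.0593 µg/L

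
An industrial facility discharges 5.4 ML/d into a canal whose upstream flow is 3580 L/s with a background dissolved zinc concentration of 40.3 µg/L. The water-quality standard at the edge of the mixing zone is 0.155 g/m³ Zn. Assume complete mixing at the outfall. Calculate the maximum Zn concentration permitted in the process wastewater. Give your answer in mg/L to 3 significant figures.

6.73 mg/L

5.4 ML/d = 0.0625 m³/s.
3580 L/s = 3.58 m³/s.
40.3 µg/L = 0.0403 mg/L.
Mass balance: 0.155·3.643 = 0.0625·Cₑ + 3.58·0.0403.
Cₑ = (0.5646 − 0.1443) / 0.0625 = 6.725 mg/L.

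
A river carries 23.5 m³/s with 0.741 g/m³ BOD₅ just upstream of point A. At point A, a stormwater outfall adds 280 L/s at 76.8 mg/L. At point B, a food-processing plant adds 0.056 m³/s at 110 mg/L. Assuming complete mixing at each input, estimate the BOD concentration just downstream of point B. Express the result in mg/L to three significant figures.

1.89 mg/L

280 L/s = 0.28 m³/s.
After input A: C = (23.5·0.741 + 0.28·76.8) / 23.78 = 1.637 mg/L.
After input B: C = (23.78·1.637 + 0.056·110) / 23.84 = 1.891 mg/L.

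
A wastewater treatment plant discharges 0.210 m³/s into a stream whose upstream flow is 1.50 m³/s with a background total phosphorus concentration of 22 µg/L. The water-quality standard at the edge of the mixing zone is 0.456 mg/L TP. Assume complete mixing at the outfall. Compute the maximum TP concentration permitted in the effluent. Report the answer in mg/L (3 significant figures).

3.56 mg/L

22 µg/L = 0.022 mg/L.
Mass balance: 0.456·1.71 = 0.21·Cₑ + 1.5·0.022.
Cₑ = (0.7798 − 0.033) / 0.21 = 3.556 mg/L.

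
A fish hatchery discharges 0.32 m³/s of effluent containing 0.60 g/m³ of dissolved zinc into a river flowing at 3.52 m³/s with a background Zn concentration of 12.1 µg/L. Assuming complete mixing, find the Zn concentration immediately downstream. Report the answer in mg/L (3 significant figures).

12.1 µg/L = 0.0121 mg/L.
Flow-weighted mixing gives C = (0.32·0.6 + 3.52·0.0121) / (0.32 + 3.52) = 0.2346/3.84 = 0.06109 mg/L.

0.0611 mg/L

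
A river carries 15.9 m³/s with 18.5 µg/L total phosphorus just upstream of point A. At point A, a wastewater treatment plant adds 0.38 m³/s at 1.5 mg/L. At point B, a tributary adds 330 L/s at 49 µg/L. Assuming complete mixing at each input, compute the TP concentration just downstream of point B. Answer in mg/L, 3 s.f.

18.5 µg/L = 0.0185 mg/L.
After input A: C = (15.9·0.0185 + 0.38·1.5) / 16.28 = 0.05308 mg/L.
330 L/s = 0.33 m³/s.
49 µg/L = 0.049 mg/L.
After input B: C = (16.28·0.05308 + 0.33·0.049) / 16.61 = 0.053 mg/L.

0.0530 mg/L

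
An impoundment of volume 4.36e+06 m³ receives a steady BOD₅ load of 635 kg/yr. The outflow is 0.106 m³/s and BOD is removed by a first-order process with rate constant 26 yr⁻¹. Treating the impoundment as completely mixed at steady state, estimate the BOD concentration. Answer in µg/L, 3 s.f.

Outflow Q = 0.106 m³/s × 3.156e+07 s/yr = 3.345e+06 m³/yr.
Steady-state CSTR mass balance: W = Q·C + k·V·C, so C = W/(Q + kV).
Q + kV = 3.345e+06 + 26·4.36e+06 = 1.167e+08 m³/yr.
C = 635/1.167e+08 = 5.441e-06 kg/m³ = 0.005441 mg/L = 5.441 µg/L.

5.44 µg/L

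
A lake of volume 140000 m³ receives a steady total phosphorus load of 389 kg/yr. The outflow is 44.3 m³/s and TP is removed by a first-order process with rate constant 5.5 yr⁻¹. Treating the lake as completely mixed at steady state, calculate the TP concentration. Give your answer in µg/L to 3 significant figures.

0.278 µg/L

Outflow Q = 44.3 m³/s × 3.156e+07 s/yr = 1.398e+09 m³/yr.
Steady-state CSTR mass balance: W = Q·C + k·V·C, so C = W/(Q + kV).
Q + kV = 1.398e+09 + 5.5·140000 = 1.399e+09 m³/yr.
C = 389/1.399e+09 = 2.781e-07 kg/m³ = 0.0002781 mg/L = 0.2781 µg/L.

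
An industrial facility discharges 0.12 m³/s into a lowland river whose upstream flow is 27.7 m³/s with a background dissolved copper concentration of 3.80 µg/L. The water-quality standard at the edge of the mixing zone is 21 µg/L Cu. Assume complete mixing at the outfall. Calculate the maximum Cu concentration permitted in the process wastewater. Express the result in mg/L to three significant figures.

3.80 µg/L = 0.0038 mg/L.
21 µg/L = 0.021 mg/L.
Mass balance: 0.021·27.82 = 0.12·Cₑ + 27.7·0.0038.
Cₑ = (0.5842 − 0.1053) / 0.12 = 3.991 mg/L.

3.99 mg/L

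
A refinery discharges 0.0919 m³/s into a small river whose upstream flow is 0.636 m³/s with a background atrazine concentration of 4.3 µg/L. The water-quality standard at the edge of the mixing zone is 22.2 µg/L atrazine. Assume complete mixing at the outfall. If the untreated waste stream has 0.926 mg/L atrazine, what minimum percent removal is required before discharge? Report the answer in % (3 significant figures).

84.2 %

4.3 µg/L = 0.0043 mg/L.
22.2 µg/L = 0.0222 mg/L.
Mass balance: 0.0222·0.7279 = 0.0919·Cₑ + 0.636·0.0043.
Cₑ = (0.01616 − 0.002735) / 0.0919 = 0.1461 mg/L.
Required removal = 1 − 0.1461/0.926 = 84.22 %.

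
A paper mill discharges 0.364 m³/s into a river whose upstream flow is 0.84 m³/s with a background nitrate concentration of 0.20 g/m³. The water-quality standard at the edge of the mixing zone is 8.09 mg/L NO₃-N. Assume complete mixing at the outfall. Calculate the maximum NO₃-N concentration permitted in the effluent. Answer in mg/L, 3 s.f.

26.3 mg/L

Mass balance: 8.09·1.204 = 0.364·Cₑ + 0.84·0.2.
Cₑ = (9.74 − 0.168) / 0.364 = 26.3 mg/L.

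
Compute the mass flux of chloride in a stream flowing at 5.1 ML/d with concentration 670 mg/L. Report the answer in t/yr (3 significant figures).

1250 t/yr

5.1 ML/d = 0.05903 m³/s.
Mass flux = Q·C = 0.05903 m³/s × 670 g/m³ = 39.55 g/s.
= 39.55 g/s × 31.56 = 1248 t/yr.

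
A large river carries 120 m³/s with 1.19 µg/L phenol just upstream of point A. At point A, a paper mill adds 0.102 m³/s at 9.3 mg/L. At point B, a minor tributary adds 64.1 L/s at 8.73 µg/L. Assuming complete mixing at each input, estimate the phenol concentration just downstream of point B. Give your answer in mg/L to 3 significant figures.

0.00909 mg/L

1.19 µg/L = 0.00119 mg/L.
After input A: C = (120·0.00119 + 0.102·9.3) / 120.1 = 0.009087 mg/L.
64.1 L/s = 0.0641 m³/s.
8.73 µg/L = 0.00873 mg/L.
After input B: C = (120.1·0.009087 + 0.0641·0.00873) / 120.2 = 0.009087 mg/L.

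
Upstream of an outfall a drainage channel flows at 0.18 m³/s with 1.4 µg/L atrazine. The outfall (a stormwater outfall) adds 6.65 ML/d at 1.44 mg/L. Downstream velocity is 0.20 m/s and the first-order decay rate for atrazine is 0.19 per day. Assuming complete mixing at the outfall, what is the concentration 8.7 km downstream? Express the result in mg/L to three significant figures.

0.393 mg/L

6.65 ML/d = 0.07697 m³/s.
1.4 µg/L = 0.0014 mg/L.
After complete mixing, C₀ = (0.07697·1.44 + 0.18·0.0014) / 0.257 = 0.4323 mg/L.
Travel time t = 8700 m / 0.20 m/s = 4.35e+04 s = 0.5035 d.
C = 0.4323·exp(−0.19·0.5035) = 0.4323·0.9088 = 0.3929 mg/L.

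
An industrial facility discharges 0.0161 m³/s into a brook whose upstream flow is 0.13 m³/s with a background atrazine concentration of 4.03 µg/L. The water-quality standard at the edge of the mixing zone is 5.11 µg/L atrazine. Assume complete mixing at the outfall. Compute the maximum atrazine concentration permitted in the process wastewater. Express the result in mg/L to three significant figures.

4.03 µg/L = 0.00403 mg/L.
5.11 µg/L = 0.00511 mg/L.
Mass balance: 0.00511·0.1461 = 0.0161·Cₑ + 0.13·0.00403.
Cₑ = (0.0007466 − 0.0005239) / 0.0161 = 0.01383 mg/L.

0.0138 mg/L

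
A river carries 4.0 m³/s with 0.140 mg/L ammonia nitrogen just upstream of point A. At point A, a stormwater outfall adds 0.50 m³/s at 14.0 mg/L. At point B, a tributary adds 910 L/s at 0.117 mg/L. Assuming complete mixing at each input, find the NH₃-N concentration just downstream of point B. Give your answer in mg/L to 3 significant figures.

1.42 mg/L

After input A: C = (4·0.14 + 0.5·14) / 4.5 = 1.68 mg/L.
910 L/s = 0.91 m³/s.
After input B: C = (4.5·1.68 + 0.91·0.117) / 5.41 = 1.417 mg/L.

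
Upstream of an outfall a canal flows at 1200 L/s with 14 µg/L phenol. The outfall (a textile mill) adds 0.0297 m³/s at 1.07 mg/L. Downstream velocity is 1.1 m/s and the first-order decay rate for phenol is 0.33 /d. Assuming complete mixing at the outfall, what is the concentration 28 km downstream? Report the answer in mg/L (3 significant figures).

1200 L/s = 1.2 m³/s.
14 µg/L = 0.014 mg/L.
After complete mixing, C₀ = (0.0297·1.07 + 1.2·0.014) / 1.23 = 0.0395 mg/L.
Travel time t = 2.8e+04 m / 1.1 m/s = 2.545e+04 s = 0.2946 d.
C = 0.0395·exp(−0.33·0.2946) = 0.0395·0.9074 = 0.03584 mg/L.

0.0358 mg/L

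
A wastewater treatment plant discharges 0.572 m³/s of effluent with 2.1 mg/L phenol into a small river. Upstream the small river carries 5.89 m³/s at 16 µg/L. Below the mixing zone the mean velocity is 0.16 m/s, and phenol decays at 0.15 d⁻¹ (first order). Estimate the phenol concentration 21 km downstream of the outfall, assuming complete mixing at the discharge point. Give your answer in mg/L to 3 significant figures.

16 µg/L = 0.016 mg/L.
After complete mixing, C₀ = (0.572·2.1 + 5.89·0.016) / 6.462 = 0.2005 mg/L.
Travel time t = 2.1e+04 m / 0.16 m/s = 1.312e+05 s = 1.519 d.
C = 0.2005·exp(−0.15·1.519) = 0.2005·0.7962 = 0.1596 mg/L.

0.160 mg/L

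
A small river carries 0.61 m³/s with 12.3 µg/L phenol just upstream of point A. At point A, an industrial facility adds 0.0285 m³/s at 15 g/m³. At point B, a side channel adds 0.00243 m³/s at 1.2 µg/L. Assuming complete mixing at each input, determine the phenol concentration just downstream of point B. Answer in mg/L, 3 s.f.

0.679 mg/L

12.3 µg/L = 0.0123 mg/L.
After input A: C = (0.61·0.0123 + 0.0285·15) / 0.6385 = 0.6813 mg/L.
1.2 µg/L = 0.0012 mg/L.
After input B: C = (0.6385·0.6813 + 0.00243·0.0012) / 0.6409 = 0.6787 mg/L.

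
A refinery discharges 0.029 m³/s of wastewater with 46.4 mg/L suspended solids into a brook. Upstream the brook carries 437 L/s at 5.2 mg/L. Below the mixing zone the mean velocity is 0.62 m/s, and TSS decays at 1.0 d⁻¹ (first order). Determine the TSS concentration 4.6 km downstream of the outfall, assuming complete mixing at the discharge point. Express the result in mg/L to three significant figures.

7.13 mg/L

437 L/s = 0.437 m³/s.
After complete mixing, C₀ = (0.029·46.4 + 0.437·5.2) / 0.466 = 7.764 mg/L.
Travel time t = 4600 m / 0.62 m/s = 7419 s = 0.08587 d.
C = 7.764·exp(−1.0·0.08587) = 7.764·0.9177 = 7.125 mg/L.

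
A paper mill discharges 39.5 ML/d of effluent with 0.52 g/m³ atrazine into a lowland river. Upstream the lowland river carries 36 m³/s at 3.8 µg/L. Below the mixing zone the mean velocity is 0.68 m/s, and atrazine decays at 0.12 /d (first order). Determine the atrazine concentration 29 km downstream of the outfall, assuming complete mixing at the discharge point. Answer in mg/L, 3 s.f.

0.00968 mg/L

39.5 ML/d = 0.4572 m³/s.
3.8 µg/L = 0.0038 mg/L.
After complete mixing, C₀ = (0.4572·0.52 + 36·0.0038) / 36.46 = 0.01027 mg/L.
Travel time t = 2.9e+04 m / 0.68 m/s = 4.265e+04 s = 0.4936 d.
C = 0.01027·exp(−0.12·0.4936) = 0.01027·0.9425 = 0.009682 mg/L.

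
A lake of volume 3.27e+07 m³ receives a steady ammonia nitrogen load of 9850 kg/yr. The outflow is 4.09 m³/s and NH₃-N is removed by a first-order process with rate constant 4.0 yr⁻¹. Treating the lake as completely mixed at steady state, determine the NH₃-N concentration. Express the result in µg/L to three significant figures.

37.9 µg/L

Outflow Q = 4.09 m³/s × 3.156e+07 s/yr = 1.291e+08 m³/yr.
Steady-state CSTR mass balance: W = Q·C + k·V·C, so C = W/(Q + kV).
Q + kV = 1.291e+08 + 4.0·3.27e+07 = 2.599e+08 m³/yr.
C = 9850/2.599e+08 = 3.79e-05 kg/m³ = 0.0379 mg/L = 37.9 µg/L.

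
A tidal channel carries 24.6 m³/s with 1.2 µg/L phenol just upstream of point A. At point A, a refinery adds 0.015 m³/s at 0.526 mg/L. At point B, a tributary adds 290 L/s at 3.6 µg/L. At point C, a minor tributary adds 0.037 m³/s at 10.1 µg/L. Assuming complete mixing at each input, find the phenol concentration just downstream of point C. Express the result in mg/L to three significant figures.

1.2 µg/L = 0.0012 mg/L.
After input A: C = (24.6·0.0012 + 0.015·0.526) / 24.62 = 0.00152 mg/L.
290 L/s = 0.29 m³/s.
3.6 µg/L = 0.0036 mg/L.
After input B: C = (24.62·0.00152 + 0.29·0.0036) / 24.91 = 0.001544 mg/L.
10.1 µg/L = 0.0101 mg/L.
After input C: C = (24.91·0.001544 + 0.037·0.0101) / 24.94 = 0.001557 mg/L.

0.00156 mg/L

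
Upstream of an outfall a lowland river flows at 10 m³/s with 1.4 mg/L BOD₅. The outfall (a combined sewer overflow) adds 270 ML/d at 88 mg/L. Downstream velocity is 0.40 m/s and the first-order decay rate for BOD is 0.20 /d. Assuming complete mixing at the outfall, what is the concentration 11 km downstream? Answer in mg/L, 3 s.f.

20.7 mg/L

270 ML/d = 3.125 m³/s.
After complete mixing, C₀ = (3.125·88 + 10·1.4) / 13.12 = 22.02 mg/L.
Travel time t = 1.1e+04 m / 0.40 m/s = 2.75e+04 s = 0.3183 d.
C = 22.02·exp(−0.20·0.3183) = 22.02·0.9383 = 20.66 mg/L.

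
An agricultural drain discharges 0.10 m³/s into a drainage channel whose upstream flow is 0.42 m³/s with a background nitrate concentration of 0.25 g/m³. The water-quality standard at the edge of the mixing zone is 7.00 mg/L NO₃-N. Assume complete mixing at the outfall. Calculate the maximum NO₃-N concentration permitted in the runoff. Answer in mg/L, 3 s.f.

35.4 mg/L

Mass balance: 7·0.52 = 0.1·Cₑ + 0.42·0.25.
Cₑ = (3.64 − 0.105) / 0.1 = 35.35 mg/L.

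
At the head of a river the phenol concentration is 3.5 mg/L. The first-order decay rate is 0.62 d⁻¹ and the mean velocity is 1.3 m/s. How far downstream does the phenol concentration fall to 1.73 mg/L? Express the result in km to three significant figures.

128 km

From C = C₀·e^(−kt), t = ln(C₀/C)/k = ln(3.5/1.73)/0.62 = 0.7046/0.62 = 1.137 d.
Distance = v·t = 1.3 m/s × 9.82e+04 s = 1.277e+05 m = 127.7 km.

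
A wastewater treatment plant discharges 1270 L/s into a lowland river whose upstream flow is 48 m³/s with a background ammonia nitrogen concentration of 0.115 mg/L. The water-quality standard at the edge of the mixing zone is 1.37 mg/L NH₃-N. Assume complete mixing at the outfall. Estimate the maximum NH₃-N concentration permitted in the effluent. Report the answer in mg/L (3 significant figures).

48.8 mg/L

1270 L/s = 1.27 m³/s.
Mass balance: 1.37·49.27 = 1.27·Cₑ + 48·0.115.
Cₑ = (67.5 − 5.52) / 1.27 = 48.8 mg/L.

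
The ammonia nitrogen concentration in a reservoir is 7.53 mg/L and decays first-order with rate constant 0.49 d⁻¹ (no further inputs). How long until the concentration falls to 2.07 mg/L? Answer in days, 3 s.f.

t = ln(C₀/C)/k = ln(7.53/2.07)/0.49 = 1.291/0.49 = 2.635 d.

2.64 d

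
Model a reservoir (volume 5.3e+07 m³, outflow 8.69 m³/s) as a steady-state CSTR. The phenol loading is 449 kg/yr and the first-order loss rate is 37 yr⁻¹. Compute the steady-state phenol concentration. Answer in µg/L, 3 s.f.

Outflow Q = 8.69 m³/s × 3.156e+07 s/yr = 2.742e+08 m³/yr.
Steady-state CSTR mass balance: W = Q·C + k·V·C, so C = W/(Q + kV).
Q + kV = 2.742e+08 + 37·5.3e+07 = 2.235e+09 m³/yr.
C = 449/2.235e+09 = 2.009e-07 kg/m³ = 0.0002009 mg/L = 0.2009 µg/L.

0.201 µg/L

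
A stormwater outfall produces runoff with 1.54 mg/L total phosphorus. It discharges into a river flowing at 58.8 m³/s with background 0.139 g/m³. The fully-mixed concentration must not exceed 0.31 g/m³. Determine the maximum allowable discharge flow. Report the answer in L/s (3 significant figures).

Mass balance at complete mixing: C_std·(Q_w + Q_r) = Q_w·C_e + Q_r·C_b.
Rearranging, Q_w = Q_r·(C_std − C_b)/(C_e − C_std) = 58.8·(0.31 − 0.139) / (1.54 − 0.31) = 8.175 m³/s.
= 8175 L/s.

8170 L/s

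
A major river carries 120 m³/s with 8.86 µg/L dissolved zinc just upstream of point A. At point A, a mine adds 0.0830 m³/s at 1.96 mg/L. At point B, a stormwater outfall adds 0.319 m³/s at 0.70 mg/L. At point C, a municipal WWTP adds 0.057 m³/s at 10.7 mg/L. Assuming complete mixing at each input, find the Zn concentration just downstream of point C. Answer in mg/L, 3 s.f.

0.0171 mg/L

8.86 µg/L = 0.00886 mg/L.
After input A: C = (120·0.00886 + 0.083·1.96) / 120.1 = 0.01021 mg/L.
After input B: C = (120.1·0.01021 + 0.319·0.7) / 120.4 = 0.01204 mg/L.
After input C: C = (120.4·0.01204 + 0.057·10.7) / 120.5 = 0.01709 mg/L.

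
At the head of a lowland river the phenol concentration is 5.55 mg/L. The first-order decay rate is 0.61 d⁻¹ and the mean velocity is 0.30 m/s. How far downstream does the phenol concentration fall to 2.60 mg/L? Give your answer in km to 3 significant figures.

32.2 km

From C = C₀·e^(−kt), t = ln(C₀/C)/k = ln(5.55/2.60)/0.61 = 0.7583/0.61 = 1.243 d.
Distance = v·t = 0.30 m/s × 1.074e+05 s = 3.222e+04 m = 32.22 km.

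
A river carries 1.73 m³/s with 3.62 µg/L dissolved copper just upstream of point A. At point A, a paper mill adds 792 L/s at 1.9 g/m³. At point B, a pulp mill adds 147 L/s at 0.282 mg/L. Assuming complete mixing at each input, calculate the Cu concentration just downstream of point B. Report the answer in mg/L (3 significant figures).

3.62 µg/L = 0.00362 mg/L.
792 L/s = 0.792 m³/s.
After input A: C = (1.73·0.00362 + 0.792·1.9) / 2.522 = 0.5992 mg/L.
147 L/s = 0.147 m³/s.
After input B: C = (2.522·0.5992 + 0.147·0.282) / 2.669 = 0.5817 mg/L.

0.582 mg/L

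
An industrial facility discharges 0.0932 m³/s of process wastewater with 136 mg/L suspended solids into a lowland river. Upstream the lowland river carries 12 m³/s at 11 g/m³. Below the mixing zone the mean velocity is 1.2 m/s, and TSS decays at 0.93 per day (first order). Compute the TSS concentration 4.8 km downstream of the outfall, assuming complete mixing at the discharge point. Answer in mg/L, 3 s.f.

11.5 mg/L

After complete mixing, C₀ = (0.0932·136 + 12·11) / 12.09 = 11.96 mg/L.
Travel time t = 4800 m / 1.2 m/s = 4000 s = 0.0463 d.
C = 11.96·exp(−0.93·0.0463) = 11.96·0.9579 = 11.46 mg/L.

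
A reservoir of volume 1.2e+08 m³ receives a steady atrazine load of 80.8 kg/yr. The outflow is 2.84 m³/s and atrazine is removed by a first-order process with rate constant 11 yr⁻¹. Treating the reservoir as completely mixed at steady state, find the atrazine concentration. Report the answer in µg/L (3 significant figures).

0.0573 µg/L

Outflow Q = 2.84 m³/s × 3.156e+07 s/yr = 8.962e+07 m³/yr.
Steady-state CSTR mass balance: W = Q·C + k·V·C, so C = W/(Q + kV).
Q + kV = 8.962e+07 + 11·1.2e+08 = 1.41e+09 m³/yr.
C = 80.8/1.41e+09 = 5.732e-08 kg/m³ = 5.732e-05 mg/L = 0.05732 µg/L.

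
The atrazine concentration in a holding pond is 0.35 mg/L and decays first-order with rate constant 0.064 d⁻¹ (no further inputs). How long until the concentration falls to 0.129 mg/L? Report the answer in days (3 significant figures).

t = ln(C₀/C)/k = ln(0.35/0.129)/0.064 = 0.9981/0.064 = 15.6 d.

15.6 d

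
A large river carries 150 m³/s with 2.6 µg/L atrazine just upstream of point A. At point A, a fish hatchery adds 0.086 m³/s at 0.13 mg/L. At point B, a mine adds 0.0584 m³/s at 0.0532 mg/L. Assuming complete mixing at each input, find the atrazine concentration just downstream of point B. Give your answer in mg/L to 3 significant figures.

0.00269 mg/L

2.6 µg/L = 0.0026 mg/L.
After input A: C = (150·0.0026 + 0.086·0.13) / 150.1 = 0.002673 mg/L.
After input B: C = (150.1·0.002673 + 0.0584·0.0532) / 150.1 = 0.002693 mg/L.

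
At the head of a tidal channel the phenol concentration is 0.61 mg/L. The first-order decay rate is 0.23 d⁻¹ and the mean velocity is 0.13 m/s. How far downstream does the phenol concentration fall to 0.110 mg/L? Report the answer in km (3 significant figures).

83.7 km

From C = C₀·e^(−kt), t = ln(C₀/C)/k = ln(0.61/0.110)/0.23 = 1.713/0.23 = 7.448 d.
Distance = v·t = 0.13 m/s × 6.435e+05 s = 8.365e+04 m = 83.65 km.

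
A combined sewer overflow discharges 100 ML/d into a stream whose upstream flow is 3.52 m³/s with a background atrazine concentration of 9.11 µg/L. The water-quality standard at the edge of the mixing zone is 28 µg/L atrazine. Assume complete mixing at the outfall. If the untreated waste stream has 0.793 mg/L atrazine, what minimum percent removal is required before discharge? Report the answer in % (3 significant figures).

89.2 %

100 ML/d = 1.157 m³/s.
9.11 µg/L = 0.00911 mg/L.
28 µg/L = 0.028 mg/L.
Mass balance: 0.028·4.677 = 1.157·Cₑ + 3.52·0.00911.
Cₑ = (0.131 − 0.03207) / 1.157 = 0.08545 mg/L.
Required removal = 1 − 0.08545/0.793 = 89.22 %.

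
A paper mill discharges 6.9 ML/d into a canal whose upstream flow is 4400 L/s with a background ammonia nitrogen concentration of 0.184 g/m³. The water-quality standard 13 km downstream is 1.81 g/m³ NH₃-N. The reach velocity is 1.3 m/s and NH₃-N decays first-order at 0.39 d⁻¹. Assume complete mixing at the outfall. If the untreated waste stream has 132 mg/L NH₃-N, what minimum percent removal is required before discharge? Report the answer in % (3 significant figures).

6.9 ML/d = 0.07986 m³/s.
4400 L/s = 4.4 m³/s.
Travel time to the compliance point: t = 1.3e+04/1.3 = 1e+04 s = 0.1157 d; decay factor exp(−0.39·0.1157) = 0.9559.
So the concentration just after mixing may be at most 1.81/0.9559 = 1.894 mg/L.
Mass balance: 1.894·4.48 = 0.07986·Cₑ + 4.4·0.184.
Cₑ = (8.483 − 0.8096) / 0.07986 = 96.08 mg/L.
Required removal = 1 − 96.08/132 = 27.21 %.

27.2 %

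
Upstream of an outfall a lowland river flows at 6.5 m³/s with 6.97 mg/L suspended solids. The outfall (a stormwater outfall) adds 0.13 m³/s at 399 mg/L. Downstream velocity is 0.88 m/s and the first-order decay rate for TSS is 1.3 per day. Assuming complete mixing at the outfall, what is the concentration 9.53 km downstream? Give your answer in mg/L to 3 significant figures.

12.5 mg/L

After complete mixing, C₀ = (0.13·399 + 6.5·6.97) / 6.63 = 14.66 mg/L.
Travel time t = 9530 m / 0.88 m/s = 1.083e+04 s = 0.1253 d.
C = 14.66·exp(−1.3·0.1253) = 14.66·0.8496 = 12.45 mg/L.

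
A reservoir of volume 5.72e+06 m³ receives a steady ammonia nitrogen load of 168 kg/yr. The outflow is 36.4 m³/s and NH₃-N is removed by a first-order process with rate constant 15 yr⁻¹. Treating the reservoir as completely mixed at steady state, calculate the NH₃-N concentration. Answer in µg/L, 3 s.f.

0.136 µg/L

Outflow Q = 36.4 m³/s × 3.156e+07 s/yr = 1.149e+09 m³/yr.
Steady-state CSTR mass balance: W = Q·C + k·V·C, so C = W/(Q + kV).
Q + kV = 1.149e+09 + 15·5.72e+06 = 1.234e+09 m³/yr.
C = 168/1.234e+09 = 1.361e-07 kg/m³ = 0.0001361 mg/L = 0.1361 µg/L.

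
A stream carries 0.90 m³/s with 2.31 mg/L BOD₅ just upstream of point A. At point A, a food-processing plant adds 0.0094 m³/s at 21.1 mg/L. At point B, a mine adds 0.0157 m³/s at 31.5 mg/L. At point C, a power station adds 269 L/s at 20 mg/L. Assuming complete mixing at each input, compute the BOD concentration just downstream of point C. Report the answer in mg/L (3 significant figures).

6.83 mg/L

After input A: C = (0.9·2.31 + 0.0094·21.1) / 0.9094 = 2.504 mg/L.
After input B: C = (0.9094·2.504 + 0.0157·31.5) / 0.9251 = 2.996 mg/L.
269 L/s = 0.269 m³/s.
After input C: C = (0.9251·2.996 + 0.269·20) / 1.194 = 6.827 mg/L.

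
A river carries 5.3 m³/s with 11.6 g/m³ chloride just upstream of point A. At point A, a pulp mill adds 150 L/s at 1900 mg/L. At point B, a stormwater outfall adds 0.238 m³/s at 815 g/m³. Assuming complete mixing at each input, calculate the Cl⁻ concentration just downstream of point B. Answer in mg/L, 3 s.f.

150 L/s = 0.15 m³/s.
After input A: C = (5.3·11.6 + 0.15·1900) / 5.45 = 63.57 mg/L.
After input B: C = (5.45·63.57 + 0.238·815) / 5.688 = 95.02 mg/L.

95.0 mg/L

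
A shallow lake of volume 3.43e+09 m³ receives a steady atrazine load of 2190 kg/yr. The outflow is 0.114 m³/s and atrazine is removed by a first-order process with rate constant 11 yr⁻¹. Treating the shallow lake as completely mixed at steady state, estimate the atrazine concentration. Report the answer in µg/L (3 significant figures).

0.0580 µg/L

Outflow Q = 0.114 m³/s × 3.156e+07 s/yr = 3.598e+06 m³/yr.
Steady-state CSTR mass balance: W = Q·C + k·V·C, so C = W/(Q + kV).
Q + kV = 3.598e+06 + 11·3.43e+09 = 3.773e+10 m³/yr.
C = 2190/3.773e+10 = 5.804e-08 kg/m³ = 5.804e-05 mg/L = 0.05804 µg/L.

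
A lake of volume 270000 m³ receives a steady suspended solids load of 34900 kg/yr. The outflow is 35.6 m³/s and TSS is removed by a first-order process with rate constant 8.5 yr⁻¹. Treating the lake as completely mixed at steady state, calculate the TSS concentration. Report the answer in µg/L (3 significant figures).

31.0 µg/L

Outflow Q = 35.6 m³/s × 3.156e+07 s/yr = 1.123e+09 m³/yr.
Steady-state CSTR mass balance: W = Q·C + k·V·C, so C = W/(Q + kV).
Q + kV = 1.123e+09 + 8.5·270000 = 1.126e+09 m³/yr.
C = 34900/1.126e+09 = 3.1e-05 kg/m³ = 0.031 mg/L = 31 µg/L.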